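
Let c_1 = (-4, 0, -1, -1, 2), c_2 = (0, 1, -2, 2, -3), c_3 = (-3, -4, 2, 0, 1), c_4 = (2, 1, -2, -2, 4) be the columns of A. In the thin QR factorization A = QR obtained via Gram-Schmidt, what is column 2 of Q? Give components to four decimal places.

e_2 = (-0.2697, 0.2472, -0.5618, 0.4270, -0.6068)

c_1 = (-4, 0, -1, -1, 2); ‖c_1‖ = 4.6904, so e_1 = (-0.8528, 0.0000, -0.2132, -0.2132, 0.4264).
e_1·c_2 = (-0.8528)·0 + 0.0000·1 + (-0.2132)·(-2) + (-0.2132)·2 + 0.4264·(-3) = -1.2792.
u_2 = c_2 + 1.2792·e_1 = (-1.0909, 1.0000, -2.2727, 1.7273, -2.4545).
‖u_2‖ = 4.0452, so e_2 = (-0.2697, 0.2472, -0.5618, 0.4270, -0.6068).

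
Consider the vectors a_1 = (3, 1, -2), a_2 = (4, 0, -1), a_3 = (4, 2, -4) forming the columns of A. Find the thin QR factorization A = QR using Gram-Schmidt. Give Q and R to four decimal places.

Q = [[0.8018, 0.5774, -0.1543], [0.2673, -0.5774, -0.7715], [-0.5345, 0.5774, -0.6172]], R = [[3.7417, 3.7417, 5.8797], [0.0000, 1.7321, -1.1547], [0.0000, 0.0000, 0.3086]]

a_1 = (3, 1, -2); ‖a_1‖ = 3.7417, so q_1 = (0.8018, 0.2673, -0.5345).
q_1·a_2 = 0.8018·4 + 0.2673·0 + (-0.5345)·(-1) = 3.7417.
u_2 = a_2 − 3.7417·q_1 = (1.0000, -1.0000, 1.0000).
‖u_2‖ = 1.7321, so q_2 = (0.5774, -0.5774, 0.5774).
q_1·a_3 = 0.8018·4 + 0.2673·2 + (-0.5345)·(-4) = 5.8797; q_2·a_3 = 0.5774·4 + (-0.5774)·2 + 0.5774·(-4) = -1.1547.
u_3 = a_3 − 5.8797·q_1 + 1.1547·q_2 = (-0.0476, -0.2381, -0.1905).
‖u_3‖ = 0.3086, so q_3 = (-0.1543, -0.7715, -0.6172).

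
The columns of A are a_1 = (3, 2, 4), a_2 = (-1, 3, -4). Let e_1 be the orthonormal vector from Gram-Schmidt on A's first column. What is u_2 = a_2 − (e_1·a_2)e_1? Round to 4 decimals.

e_1 = a_1/‖a_1‖ = (3, 2, 4)/5.3852 = (0.5571, 0.3714, 0.7428).
r_{12} = e_1·a_2 = -2.4140.
u_2 = a_2 + 2.4140·e_1 = (0.3448, 3.8966, -2.2069).

u_2 = (0.3448, 3.8966, -2.2069)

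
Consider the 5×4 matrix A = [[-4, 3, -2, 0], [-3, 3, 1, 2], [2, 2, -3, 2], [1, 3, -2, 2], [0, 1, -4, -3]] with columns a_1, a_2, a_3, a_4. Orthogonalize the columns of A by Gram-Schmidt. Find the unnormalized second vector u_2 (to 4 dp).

u_2 = (1.1333, 1.6000, 2.9333, 3.4667, 1.0000)

a_1 = (-4, -3, 2, 1, 0); ‖a_1‖ = 5.4772, so e_1 = (-0.7303, -0.5477, 0.3651, 0.1826, 0.0000).
e_1·a_2 = (-0.7303)·3 + (-0.5477)·3 + 0.3651·2 + 0.1826·3 + 0.0000·1 = -2.5560.
u_2 = a_2 + 2.5560·e_1 = (1.1333, 1.6000, 2.9333, 3.4667, 1.0000).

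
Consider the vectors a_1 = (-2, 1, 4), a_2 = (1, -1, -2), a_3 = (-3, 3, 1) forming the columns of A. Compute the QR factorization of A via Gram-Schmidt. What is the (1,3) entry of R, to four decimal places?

a_1 = (-2, 1, 4); ‖a_1‖ = 4.5826, so q_1 = (-0.4364, 0.2182, 0.8729).
r_{13} = q_1·a_3 = 2.8368.

r_{13} = 2.8368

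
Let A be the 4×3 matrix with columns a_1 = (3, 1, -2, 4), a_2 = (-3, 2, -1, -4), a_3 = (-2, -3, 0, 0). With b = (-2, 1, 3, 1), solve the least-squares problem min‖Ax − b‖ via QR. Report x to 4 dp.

a_1 = (3, 1, -2, 4); ‖a_1‖ = 5.4772, so q_1 = (0.5477, 0.1826, -0.3651, 0.7303).
q_1·a_2 = 0.5477·(-3) + 0.1826·2 + (-0.3651)·(-1) + 0.7303·(-4) = -3.8341.
u_2 = a_2 + 3.8341·q_1 = (-0.9000, 2.7000, -2.4000, -1.2000).
‖u_2‖ = 3.9115, so q_2 = (-0.2301, 0.6903, -0.6136, -0.3068).
q_1·a_3 = 0.5477·(-2) + 0.1826·(-3) + (-0.3651)·0 + 0.7303·0 = -1.6432; q_2·a_3 = (-0.2301)·(-2) + 0.6903·(-3) + (-0.6136)·0 + (-0.3068)·0 = -1.6106.
u_3 = a_3 + 1.6432·q_1 + 1.6106·q_2 = (-1.4706, -1.5882, -1.5882, 0.7059).
‖u_3‖ = 2.7759, so q_3 = (-0.5298, -0.5721, -0.5721, 0.2543).
Qᵀb = (-1.2780, -0.9971, -0.9748).
Back-substitute: x_3 = -0.9748/2.7759 = -0.3511.
x_2 = (-0.9971 + 1.6106·(-0.3511))/3.9115 = -0.3995.
x_1 = (-1.2780 + 3.8341·(-0.3995) + 1.6432·(-0.3511))/5.4772 = -0.6183.

x = (-0.6183, -0.3995, -0.3511)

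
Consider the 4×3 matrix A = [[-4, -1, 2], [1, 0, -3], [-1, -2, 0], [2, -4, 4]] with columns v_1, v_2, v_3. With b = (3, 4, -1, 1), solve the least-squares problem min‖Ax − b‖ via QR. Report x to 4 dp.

v_1 = (-4, 1, -1, 2); ‖v_1‖ = 4.6904, so q_1 = (-0.8528, 0.2132, -0.2132, 0.4264).
q_1·v_2 = (-0.8528)·(-1) + 0.2132·0 + (-0.2132)·(-2) + 0.4264·(-4) = -0.4264.
u_2 = v_2 + 0.4264·q_1 = (-1.3636, 0.0909, -2.0909, -3.8182).
‖u_2‖ = 4.5627, so q_2 = (-0.2989, 0.0199, -0.4583, -0.8368).
q_1·v_3 = (-0.8528)·2 + 0.2132·(-3) + (-0.2132)·0 + 0.4264·4 = -0.6396; q_2·v_3 = (-0.2989)·2 + 0.0199·(-3) + (-0.4583)·0 + (-0.8368)·4 = -4.0048.
u_3 = v_3 + 0.6396·q_1 + 4.0048·q_2 = (0.2576, -2.7838, -1.9716, 0.9214).
‖u_3‖ = 3.5429, so q_3 = (0.0727, -0.7857, -0.5565, 0.2601).
Qᵀb = (-1.0660, -1.1955, -2.1083).
Back-substitute: x_3 = -2.1083/3.5429 = -0.5951.
x_2 = (-1.1955 + 4.0048·(-0.5951))/4.5627 = -0.7843.
x_1 = (-1.0660 + 0.4264·(-0.7843) + 0.6396·(-0.5951))/4.6904 = -0.3797.

x = (-0.3797, -0.7843, -0.5951)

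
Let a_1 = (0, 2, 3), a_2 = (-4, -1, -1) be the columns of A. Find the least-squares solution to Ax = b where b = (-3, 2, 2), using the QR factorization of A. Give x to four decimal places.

e_1 = a_1/‖a_1‖ = (0, 2, 3)/3.6056 = (0.0000, 0.5547, 0.8321).
r_{12} = e_1·a_2 = -1.3868.
u_2 = a_2 + 1.3868·e_1 = (-4.0000, -0.2308, 0.1538).
‖u_2‖ = 4.0096, so e_2 = (-0.9976, -0.0576, 0.0384).
Qᵀb = (2.7735, 2.9544).
Back-substitute: x_2 = 2.9544/4.0096 = 0.7368.
x_1 = (2.7735 + 1.3868·0.7368)/3.6056 = 1.0526.

x = (1.0526, 0.7368)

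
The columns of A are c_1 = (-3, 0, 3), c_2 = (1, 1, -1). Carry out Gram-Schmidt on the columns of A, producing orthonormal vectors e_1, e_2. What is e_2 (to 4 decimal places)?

e_2 = (0.0000, 1.0000, 0.0000)

e_1 = c_1/‖c_1‖ = (-3, 0, 3)/4.2426 = (-0.7071, 0.0000, 0.7071).
r_{12} = e_1·c_2 = -1.4142.
u_2 = c_2 + 1.4142·e_1 = (0.0000, 1.0000, 0.0000).
‖u_2‖ = 1.0000, so e_2 = (0.0000, 1.0000, 0.0000).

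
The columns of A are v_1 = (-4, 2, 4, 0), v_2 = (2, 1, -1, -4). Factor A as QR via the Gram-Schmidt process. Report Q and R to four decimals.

Q = [[-0.6667, 0.2027], [0.3333, 0.3548], [0.6667, 0.0253], [0.0000, -0.9123]], R = [[6.0000, -1.6667], [0.0000, 4.3843]]

v_1 = (-4, 2, 4, 0); ‖v_1‖ = 6.0000, so q_1 = (-0.6667, 0.3333, 0.6667, 0.0000).
q_1·v_2 = (-0.6667)·2 + 0.3333·1 + 0.6667·(-1) + 0.0000·(-4) = -1.6667.
u_2 = v_2 + 1.6667·q_1 = (0.8889, 1.5556, 0.1111, -4.0000).
‖u_2‖ = 4.3843, so q_2 = (0.2027, 0.3548, 0.0253, -0.9123).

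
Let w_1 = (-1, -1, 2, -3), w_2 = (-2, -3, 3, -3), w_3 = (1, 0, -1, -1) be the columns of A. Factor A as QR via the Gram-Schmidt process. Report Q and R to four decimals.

w_1 = (-1, -1, 2, -3); ‖w_1‖ = 3.8730, so e_1 = (-0.2582, -0.2582, 0.5164, -0.7746).
e_1·w_2 = (-0.2582)·(-2) + (-0.2582)·(-3) + 0.5164·3 + (-0.7746)·(-3) = 5.1640.
u_2 = w_2 − 5.1640·e_1 = (-0.6667, -1.6667, 0.3333, 1.0000).
‖u_2‖ = 2.0817, so e_2 = (-0.3203, -0.8006, 0.1601, 0.4804).
e_1·w_3 = (-0.2582)·1 + (-0.2582)·0 + 0.5164·(-1) + (-0.7746)·(-1) = 0.0000; e_2·w_3 = (-0.3203)·1 + (-0.8006)·0 + 0.1601·(-1) + 0.4804·(-1) = -0.9608.
u_3 = w_3 − 0.0000·e_1 + 0.9608·e_2 = (0.6923, -0.7692, -0.8462, -0.5385).
‖u_3‖ = 1.4412, so e_3 = (0.4804, -0.5338, -0.5871, -0.3736).

Q = [[-0.2582, -0.3203, 0.4804], [-0.2582, -0.8006, -0.5338], [0.5164, 0.1601, -0.5871], [-0.7746, 0.4804, -0.3736]], R = [[3.8730, 5.1640, 0.0000], [0.0000, 2.0817, -0.9608], [0.0000, 0.0000, 1.4412]]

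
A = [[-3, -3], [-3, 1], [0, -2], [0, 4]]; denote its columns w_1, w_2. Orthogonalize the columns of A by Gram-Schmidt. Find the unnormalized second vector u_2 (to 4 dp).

u_2 = (-2.0000, 2.0000, -2.0000, 4.0000)

e_1 = w_1/‖w_1‖ = (-3, -3, 0, 0)/4.2426 = (-0.7071, -0.7071, 0.0000, 0.0000).
r_{12} = e_1·w_2 = 1.4142.
u_2 = w_2 − 1.4142·e_1 = (-2.0000, 2.0000, -2.0000, 4.0000).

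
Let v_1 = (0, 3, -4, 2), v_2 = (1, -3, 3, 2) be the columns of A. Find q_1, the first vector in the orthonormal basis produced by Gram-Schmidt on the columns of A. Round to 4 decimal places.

q_1 = v_1/‖v_1‖ = (0, 3, -4, 2)/5.3852 = (0.0000, 0.5571, -0.7428, 0.3714).

q_1 = (0.0000, 0.5571, -0.7428, 0.3714)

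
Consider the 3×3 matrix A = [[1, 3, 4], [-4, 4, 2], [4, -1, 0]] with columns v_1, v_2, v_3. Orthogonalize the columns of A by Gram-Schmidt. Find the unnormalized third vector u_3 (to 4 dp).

u_3 = (0.4640, -0.5026, -0.6186)

v_1 = (1, -4, 4); ‖v_1‖ = 5.7446, so e_1 = (0.1741, -0.6963, 0.6963).
e_1·v_2 = 0.1741·3 + (-0.6963)·4 + 0.6963·(-1) = -2.9593.
u_2 = v_2 + 2.9593·e_1 = (3.5152, 1.9394, 1.0606).
‖u_2‖ = 4.1524, so e_2 = (0.8465, 0.4671, 0.2554).
e_1·v_3 = 0.1741·4 + (-0.6963)·2 + 0.6963·0 = -0.6963; e_2·v_3 = 0.8465·4 + 0.4671·2 + 0.2554·0 = 4.3202.
u_3 = v_3 + 0.6963·e_1 − 4.3202·e_2 = (0.4640, -0.5026, -0.6186).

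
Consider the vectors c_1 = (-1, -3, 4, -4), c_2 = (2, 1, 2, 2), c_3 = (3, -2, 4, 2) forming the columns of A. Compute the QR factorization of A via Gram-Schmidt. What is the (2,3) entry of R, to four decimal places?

r_{23} = 4.9146

c_1 = (-1, -3, 4, -4); ‖c_1‖ = 6.4807, so e_1 = (-0.1543, -0.4629, 0.6172, -0.6172).
e_1·c_2 = (-0.1543)·2 + (-0.4629)·1 + 0.6172·2 + (-0.6172)·2 = -0.7715.
u_2 = c_2 + 0.7715·e_1 = (1.8810, 0.6429, 2.4762, 1.5238).
‖u_2‖ = 3.5220, so e_2 = (0.5341, 0.1825, 0.7031, 0.4326).
r_{23} = e_2·c_3 = 4.9146.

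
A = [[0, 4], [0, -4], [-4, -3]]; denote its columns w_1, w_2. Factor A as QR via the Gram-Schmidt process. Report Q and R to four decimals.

Q = [[0.0000, 0.7071], [0.0000, -0.7071], [-1.0000, 0.0000]], R = [[4.0000, 3.0000], [0.0000, 5.6569]]

w_1 = (0, 0, -4); ‖w_1‖ = 4.0000, so e_1 = (0.0000, 0.0000, -1.0000).
e_1·w_2 = 0.0000·4 + 0.0000·(-4) + (-1.0000)·(-3) = 3.0000.
u_2 = w_2 − 3.0000·e_1 = (4.0000, -4.0000, 0.0000).
‖u_2‖ = 5.6569, so e_2 = (0.7071, -0.7071, 0.0000).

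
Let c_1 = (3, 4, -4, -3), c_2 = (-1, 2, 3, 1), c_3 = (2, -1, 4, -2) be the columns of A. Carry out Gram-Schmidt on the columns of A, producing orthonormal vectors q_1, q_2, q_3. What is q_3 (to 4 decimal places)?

c_1 = (3, 4, -4, -3); ‖c_1‖ = 7.0711, so q_1 = (0.4243, 0.5657, -0.5657, -0.4243).
q_1·c_2 = 0.4243·(-1) + 0.5657·2 + (-0.5657)·3 + (-0.4243)·1 = -1.4142.
u_2 = c_2 + 1.4142·q_1 = (-0.4000, 2.8000, 2.2000, 0.4000).
‖u_2‖ = 3.6056, so q_2 = (-0.1109, 0.7766, 0.6102, 0.1109).
q_1·c_3 = 0.4243·2 + 0.5657·(-1) + (-0.5657)·4 + (-0.4243)·(-2) = -1.1314; q_2·c_3 = (-0.1109)·2 + 0.7766·(-1) + 0.6102·4 + 0.1109·(-2) = 1.2203.
u_3 = c_3 + 1.1314·q_1 − 1.2203·q_2 = (2.6154, -1.3077, 2.6154, -2.6154).
‖u_3‖ = 4.7150, so q_3 = (0.5547, -0.2774, 0.5547, -0.5547).

q_3 = (0.5547, -0.2774, 0.5547, -0.5547)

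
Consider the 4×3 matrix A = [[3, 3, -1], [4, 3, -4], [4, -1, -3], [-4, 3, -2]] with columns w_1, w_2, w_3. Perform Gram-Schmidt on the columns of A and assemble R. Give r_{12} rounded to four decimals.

r_{12} = 0.6623

w_1 = (3, 4, 4, -4); ‖w_1‖ = 7.5498, so e_1 = (0.3974, 0.5298, 0.5298, -0.5298).
r_{12} = e_1·w_2 = 0.6623.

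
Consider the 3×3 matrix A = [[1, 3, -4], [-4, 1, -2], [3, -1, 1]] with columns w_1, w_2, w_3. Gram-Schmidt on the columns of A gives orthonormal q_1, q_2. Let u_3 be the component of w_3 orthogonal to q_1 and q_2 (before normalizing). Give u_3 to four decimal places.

u_3 = (-0.0407, -0.4074, -0.5296)

w_1 = (1, -4, 3); ‖w_1‖ = 5.0990, so q_1 = (0.1961, -0.7845, 0.5883).
q_1·w_2 = 0.1961·3 + (-0.7845)·1 + 0.5883·(-1) = -0.7845.
u_2 = w_2 + 0.7845·q_1 = (3.1538, 0.3846, -0.5385).
‖u_2‖ = 3.2225, so q_2 = (0.9787, 0.1194, -0.1671).
q_1·w_3 = 0.1961·(-4) + (-0.7845)·(-2) + 0.5883·1 = 1.3728; q_2·w_3 = 0.9787·(-4) + 0.1194·(-2) + (-0.1671)·1 = -4.3206.
u_3 = w_3 − 1.3728·q_1 + 4.3206·q_2 = (-0.0407, -0.4074, -0.5296).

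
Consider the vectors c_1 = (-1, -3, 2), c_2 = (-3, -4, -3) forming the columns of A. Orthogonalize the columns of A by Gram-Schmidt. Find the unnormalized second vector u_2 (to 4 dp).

c_1 = (-1, -3, 2); ‖c_1‖ = 3.7417, so e_1 = (-0.2673, -0.8018, 0.5345).
e_1·c_2 = (-0.2673)·(-3) + (-0.8018)·(-4) + 0.5345·(-3) = 2.4054.
u_2 = c_2 − 2.4054·e_1 = (-2.3571, -2.0714, -4.2857).

u_2 = (-2.3571, -2.0714, -4.2857)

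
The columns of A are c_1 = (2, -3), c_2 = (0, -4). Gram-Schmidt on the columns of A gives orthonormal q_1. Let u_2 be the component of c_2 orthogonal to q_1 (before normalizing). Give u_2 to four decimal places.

u_2 = (-1.8462, -1.2308)

q_1 = c_1/‖c_1‖ = (2, -3)/3.6056 = (0.5547, -0.8321).
r_{12} = q_1·c_2 = 3.3282.
u_2 = c_2 − 3.3282·q_1 = (-1.8462, -1.2308).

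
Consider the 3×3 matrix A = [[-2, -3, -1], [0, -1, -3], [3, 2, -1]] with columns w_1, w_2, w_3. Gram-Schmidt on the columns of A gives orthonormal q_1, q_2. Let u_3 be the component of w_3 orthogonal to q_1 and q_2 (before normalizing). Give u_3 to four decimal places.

u_3 = (0.7895, -1.3158, 0.5263)

w_1 = (-2, 0, 3); ‖w_1‖ = 3.6056, so q_1 = (-0.5547, 0.0000, 0.8321).
q_1·w_2 = (-0.5547)·(-3) + 0.0000·(-1) + 0.8321·2 = 3.3282.
u_2 = w_2 − 3.3282·q_1 = (-1.1538, -1.0000, -0.7692).
‖u_2‖ = 1.7097, so q_2 = (-0.6749, -0.5849, -0.4499).
q_1·w_3 = (-0.5547)·(-1) + 0.0000·(-3) + 0.8321·(-1) = -0.2774; q_2·w_3 = (-0.6749)·(-1) + (-0.5849)·(-3) + (-0.4499)·(-1) = 2.8795.
u_3 = w_3 + 0.2774·q_1 − 2.8795·q_2 = (0.7895, -1.3158, 0.5263).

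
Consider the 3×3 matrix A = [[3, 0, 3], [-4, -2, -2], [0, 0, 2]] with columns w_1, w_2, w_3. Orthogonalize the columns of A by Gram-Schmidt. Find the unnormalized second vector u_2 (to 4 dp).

w_1 = (3, -4, 0); ‖w_1‖ = 5.0000, so e_1 = (0.6000, -0.8000, 0.0000).
e_1·w_2 = 0.6000·0 + (-0.8000)·(-2) + 0.0000·0 = 1.6000.
u_2 = w_2 − 1.6000·e_1 = (-0.9600, -0.7200, 0.0000).

u_2 = (-0.9600, -0.7200, 0.0000)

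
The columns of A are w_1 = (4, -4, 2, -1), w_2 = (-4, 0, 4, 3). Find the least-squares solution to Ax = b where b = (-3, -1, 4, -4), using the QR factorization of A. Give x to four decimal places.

x = (0.2436, 0.4556)

w_1 = (4, -4, 2, -1); ‖w_1‖ = 6.0828, so q_1 = (0.6576, -0.6576, 0.3288, -0.1644).
q_1·w_2 = 0.6576·(-4) + (-0.6576)·0 + 0.3288·4 + (-0.1644)·3 = -1.8084.
u_2 = w_2 + 1.8084·q_1 = (-2.8108, -1.1892, 4.5946, 2.7027).
‖u_2‖ = 6.1425, so q_2 = (-0.4576, -0.1936, 0.7480, 0.4400).
Qᵀb = (0.6576, 2.7984).
Back-substitute: x_2 = 2.7984/6.1425 = 0.4556.
x_1 = (0.6576 + 1.8084·0.4556)/6.0828 = 0.2436.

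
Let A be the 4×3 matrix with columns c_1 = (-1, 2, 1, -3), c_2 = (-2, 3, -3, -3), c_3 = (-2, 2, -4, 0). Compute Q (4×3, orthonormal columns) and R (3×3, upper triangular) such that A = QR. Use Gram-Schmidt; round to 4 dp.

Q = [[-0.2582, -0.2519, -0.6294], [0.5164, 0.2676, 0.4336], [0.2582, -0.9288, 0.2658], [-0.7746, -0.0472, 0.5875]], R = [[3.8730, 3.6148, 0.5164], [0.0000, 4.2348, 4.7543], [0.0000, 0.0000, 1.0631]]

q_1 = c_1/‖c_1‖ = (-1, 2, 1, -3)/3.8730 = (-0.2582, 0.5164, 0.2582, -0.7746).
r_{12} = q_1·c_2 = 3.6148.
u_2 = c_2 − 3.6148·q_1 = (-1.0667, 1.1333, -3.9333, -0.2000).
‖u_2‖ = 4.2348, so q_2 = (-0.2519, 0.2676, -0.9288, -0.0472).
r_{13} = q_1·c_3 = 0.5164; r_{23} = q_2·c_3 = 4.7543.
u_3 = c_3 − 0.5164·q_1 − 4.7543·q_2 = (-0.6691, 0.4610, 0.2825, 0.6245).
‖u_3‖ = 1.0631, so q_3 = (-0.6294, 0.4336, 0.2658, 0.5875).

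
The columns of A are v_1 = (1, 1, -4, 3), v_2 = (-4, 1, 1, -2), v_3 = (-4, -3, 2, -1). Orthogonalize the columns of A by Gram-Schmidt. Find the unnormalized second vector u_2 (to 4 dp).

u_2 = (-3.5185, 1.4815, -0.9259, -0.5556)

v_1 = (1, 1, -4, 3); ‖v_1‖ = 5.1962, so q_1 = (0.1925, 0.1925, -0.7698, 0.5774).
q_1·v_2 = 0.1925·(-4) + 0.1925·1 + (-0.7698)·1 + 0.5774·(-2) = -2.5019.
u_2 = v_2 + 2.5019·q_1 = (-3.5185, 1.4815, -0.9259, -0.5556).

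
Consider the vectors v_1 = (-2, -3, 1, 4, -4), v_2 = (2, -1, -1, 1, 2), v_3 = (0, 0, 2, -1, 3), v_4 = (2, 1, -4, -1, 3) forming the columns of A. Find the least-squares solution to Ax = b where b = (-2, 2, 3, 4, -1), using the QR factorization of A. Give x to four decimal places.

v_1 = (-2, -3, 1, 4, -4); ‖v_1‖ = 6.7823, so q_1 = (-0.2949, -0.4423, 0.1474, 0.5898, -0.5898).
q_1·v_2 = (-0.2949)·2 + (-0.4423)·(-1) + 0.1474·(-1) + 0.5898·1 + (-0.5898)·2 = -0.8847.
u_2 = v_2 + 0.8847·q_1 = (1.7391, -1.3913, -0.8696, 1.5217, 1.4783).
‖u_2‖ = 3.1965, so q_2 = (0.5441, -0.4353, -0.2720, 0.4761, 0.4625).
q_1·v_3 = (-0.2949)·0 + (-0.4423)·0 + 0.1474·2 + 0.5898·(-1) + (-0.5898)·3 = -2.0642; q_2·v_3 = 0.5441·0 + (-0.4353)·0 + (-0.2720)·2 + 0.4761·(-1) + 0.4625·3 = 0.3673.
u_3 = v_3 + 2.0642·q_1 − 0.3673·q_2 = (-0.8085, -0.7532, 2.4043, 0.0426, 1.6128).
‖u_3‖ = 3.0991, so q_3 = (-0.2609, -0.2430, 0.7758, 0.0137, 0.5204).
q_1·v_4 = (-0.2949)·2 + (-0.4423)·1 + 0.1474·(-4) + 0.5898·(-1) + (-0.5898)·3 = -3.9809; q_2·v_4 = 0.5441·2 + (-0.4353)·1 + (-0.2720)·(-4) + 0.4761·(-1) + 0.4625·3 = 2.6524; q_3·v_4 = (-0.2609)·2 + (-0.2430)·1 + 0.7758·(-4) + 0.0137·(-1) + 0.5204·3 = -2.3205.
u_4 = v_4 + 3.9809·q_1 − 2.6524·q_2 + 2.3205·q_3 = (-1.2224, -0.1704, -0.8912, 0.1170, 0.6331).
‖u_4‖ = 1.6529, so q_4 = (-0.7395, -0.1031, -0.5392, 0.0708, 0.3830).
Qᵀb = (3.0963, -1.3330, 1.8976, -0.4446).
Back-substitute: x_4 = -0.4446/1.6529 = -0.2690.
x_3 = (1.8976 + 2.3205·(-0.2690))/3.0991 = 0.4109.
x_2 = (-1.3330 − 0.3673·0.4109 − 2.6524·(-0.2690))/3.1965 = -0.2411.
x_1 = (3.0963 + 0.8847·(-0.2411) + 2.0642·0.4109 + 3.9809·(-0.2690))/6.7823 = 0.3923.

x = (0.3923, -0.2411, 0.4109, -0.2690)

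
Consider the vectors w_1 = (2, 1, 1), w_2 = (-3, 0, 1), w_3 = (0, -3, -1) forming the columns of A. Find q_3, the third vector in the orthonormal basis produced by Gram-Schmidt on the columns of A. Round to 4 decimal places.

q_3 = (0.1690, -0.8452, 0.5071)

q_1 = w_1/‖w_1‖ = (2, 1, 1)/2.4495 = (0.8165, 0.4082, 0.4082).
r_{12} = q_1·w_2 = -2.0412.
u_2 = w_2 + 2.0412·q_1 = (-1.3333, 0.8333, 1.8333).
‖u_2‖ = 2.4152, so q_2 = (-0.5521, 0.3450, 0.7591).
r_{13} = q_1·w_3 = -1.6330; r_{23} = q_2·w_3 = -1.7942.
u_3 = w_3 + 1.6330·q_1 + 1.7942·q_2 = (0.3429, -1.7143, 1.0286).
‖u_3‖ = 2.0284, so q_3 = (0.1690, -0.8452, 0.5071).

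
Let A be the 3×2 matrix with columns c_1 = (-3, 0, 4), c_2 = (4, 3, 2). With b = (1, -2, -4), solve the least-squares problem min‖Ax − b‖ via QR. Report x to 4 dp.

x = (-0.8336, -0.4598)

c_1 = (-3, 0, 4); ‖c_1‖ = 5.0000, so e_1 = (-0.6000, 0.0000, 0.8000).
e_1·c_2 = (-0.6000)·4 + 0.0000·3 + 0.8000·2 = -0.8000.
u_2 = c_2 + 0.8000·e_1 = (3.5200, 3.0000, 2.6400).
‖u_2‖ = 5.3254, so e_2 = (0.6610, 0.5633, 0.4957).
Qᵀb = (-3.8000, -2.4486).
Back-substitute: x_2 = -2.4486/5.3254 = -0.4598.
x_1 = (-3.8000 + 0.8000·(-0.4598))/5.0000 = -0.8336.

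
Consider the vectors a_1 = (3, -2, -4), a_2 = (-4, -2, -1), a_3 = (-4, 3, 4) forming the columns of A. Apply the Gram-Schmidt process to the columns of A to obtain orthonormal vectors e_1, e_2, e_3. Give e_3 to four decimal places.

a_1 = (3, -2, -4); ‖a_1‖ = 5.3852, so e_1 = (0.5571, -0.3714, -0.7428).
e_1·a_2 = 0.5571·(-4) + (-0.3714)·(-2) + (-0.7428)·(-1) = -0.7428.
u_2 = a_2 + 0.7428·e_1 = (-3.5862, -2.2759, -1.5517).
‖u_2‖ = 4.5220, so e_2 = (-0.7931, -0.5033, -0.3432).
e_1·a_3 = 0.5571·(-4) + (-0.3714)·3 + (-0.7428)·4 = -6.3136; e_2·a_3 = (-0.7931)·(-4) + (-0.5033)·3 + (-0.3432)·4 = 0.2898.
u_3 = a_3 + 6.3136·e_1 − 0.2898·e_2 = (-0.2530, 0.8010, -0.5902).
‖u_3‖ = 1.0266, so e_3 = (-0.2464, 0.7802, -0.5749).

e_3 = (-0.2464, 0.7802, -0.5749)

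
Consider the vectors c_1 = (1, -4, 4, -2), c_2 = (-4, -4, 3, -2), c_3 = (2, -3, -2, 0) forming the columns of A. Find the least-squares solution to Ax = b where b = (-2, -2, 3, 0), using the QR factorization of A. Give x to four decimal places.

c_1 = (1, -4, 4, -2); ‖c_1‖ = 6.0828, so q_1 = (0.1644, -0.6576, 0.6576, -0.3288).
q_1·c_2 = 0.1644·(-4) + (-0.6576)·(-4) + 0.6576·3 + (-0.3288)·(-2) = 4.6032.
u_2 = c_2 − 4.6032·q_1 = (-4.7568, -0.9730, -0.0270, -0.4865).
‖u_2‖ = 4.8796, so q_2 = (-0.9748, -0.1994, -0.0055, -0.0997).
q_1·c_3 = 0.1644·2 + (-0.6576)·(-3) + 0.6576·(-2) + (-0.3288)·0 = 0.9864; q_2·c_3 = (-0.9748)·2 + (-0.1994)·(-3) + (-0.0055)·(-2) + (-0.0997)·0 = -1.3404.
u_3 = c_3 − 0.9864·q_1 + 1.3404·q_2 = (0.5312, -2.6186, -2.6561, 0.1907).
‖u_3‖ = 3.7723, so q_3 = (0.1408, -0.6942, -0.7041, 0.0506).
Qᵀb = (2.9592, 2.3318, -1.0056).
Back-substitute: x_3 = -1.0056/3.7723 = -0.2666.
x_2 = (2.3318 + 1.3404·(-0.2666))/4.8796 = 0.4046.
x_1 = (2.9592 − 4.6032·0.4046 − 0.9864·(-0.2666))/6.0828 = 0.2235.

x = (0.2235, 0.4046, -0.2666)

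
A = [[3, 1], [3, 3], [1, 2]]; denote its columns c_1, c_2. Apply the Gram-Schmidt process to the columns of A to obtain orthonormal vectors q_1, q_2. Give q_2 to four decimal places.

q_2 = (-0.6307, 0.4113, 0.6581)

q_1 = c_1/‖c_1‖ = (3, 3, 1)/4.3589 = (0.6882, 0.6882, 0.2294).
r_{12} = q_1·c_2 = 3.2118.
u_2 = c_2 − 3.2118·q_1 = (-1.2105, 0.7895, 1.2632).
‖u_2‖ = 1.9194, so q_2 = (-0.6307, 0.4113, 0.6581).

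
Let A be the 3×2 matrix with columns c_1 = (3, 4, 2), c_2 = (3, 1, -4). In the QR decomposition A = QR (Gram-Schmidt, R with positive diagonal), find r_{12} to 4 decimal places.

e_1 = c_1/‖c_1‖ = (3, 4, 2)/5.3852 = (0.5571, 0.7428, 0.3714).
r_{12} = e_1·c_2 = 0.9285.

r_{12} = 0.9285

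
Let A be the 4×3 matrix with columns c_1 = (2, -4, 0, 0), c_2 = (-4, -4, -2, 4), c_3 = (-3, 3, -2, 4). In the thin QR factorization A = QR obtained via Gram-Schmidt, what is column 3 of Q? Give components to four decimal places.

e_3 = (0.5726, 0.2863, -0.3436, 0.6871)

c_1 = (2, -4, 0, 0); ‖c_1‖ = 4.4721, so e_1 = (0.4472, -0.8944, 0.0000, 0.0000).
e_1·c_2 = 0.4472·(-4) + (-0.8944)·(-4) + 0.0000·(-2) + 0.0000·4 = 1.7889.
u_2 = c_2 − 1.7889·e_1 = (-4.8000, -2.4000, -2.0000, 4.0000).
‖u_2‖ = 6.9857, so e_2 = (-0.6871, -0.3436, -0.2863, 0.5726).
e_1·c_3 = 0.4472·(-3) + (-0.8944)·3 + 0.0000·(-2) + 0.0000·4 = -4.0249; e_2·c_3 = (-0.6871)·(-3) + (-0.3436)·3 + (-0.2863)·(-2) + 0.5726·4 = 3.8937.
u_3 = c_3 + 4.0249·e_1 − 3.8937·e_2 = (1.4754, 0.7377, -0.8852, 1.7705).
‖u_3‖ = 2.5767, so e_3 = (0.5726, 0.2863, -0.3436, 0.6871).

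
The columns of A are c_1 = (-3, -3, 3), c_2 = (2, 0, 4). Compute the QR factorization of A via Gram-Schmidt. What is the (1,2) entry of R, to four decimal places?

r_{12} = 1.1547

c_1 = (-3, -3, 3); ‖c_1‖ = 5.1962, so e_1 = (-0.5774, -0.5774, 0.5774).
r_{12} = e_1·c_2 = 1.1547.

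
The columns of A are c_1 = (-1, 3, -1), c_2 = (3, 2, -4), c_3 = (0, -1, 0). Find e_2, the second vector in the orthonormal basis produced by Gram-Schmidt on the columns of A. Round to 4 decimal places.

e_1 = c_1/‖c_1‖ = (-1, 3, -1)/3.3166 = (-0.3015, 0.9045, -0.3015).
r_{12} = e_1·c_2 = 2.1106.
u_2 = c_2 − 2.1106·e_1 = (3.6364, 0.0909, -3.3636).
‖u_2‖ = 4.9543, so e_2 = (0.7340, 0.0183, -0.6789).

e_2 = (0.7340, 0.0183, -0.6789)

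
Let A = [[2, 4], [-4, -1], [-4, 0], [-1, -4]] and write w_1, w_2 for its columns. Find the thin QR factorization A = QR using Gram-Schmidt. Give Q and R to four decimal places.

Q = [[0.3288, 0.6139], [-0.6576, 0.1429], [-0.6576, 0.3387], [-0.1644, -0.6986]], R = [[6.0828, 2.6304], [0.0000, 5.1070]]

q_1 = w_1/‖w_1‖ = (2, -4, -4, -1)/6.0828 = (0.3288, -0.6576, -0.6576, -0.1644).
r_{12} = q_1·w_2 = 2.6304.
u_2 = w_2 − 2.6304·q_1 = (3.1351, 0.7297, 1.7297, -3.5676).
‖u_2‖ = 5.1070, so q_2 = (0.6139, 0.1429, 0.3387, -0.6986).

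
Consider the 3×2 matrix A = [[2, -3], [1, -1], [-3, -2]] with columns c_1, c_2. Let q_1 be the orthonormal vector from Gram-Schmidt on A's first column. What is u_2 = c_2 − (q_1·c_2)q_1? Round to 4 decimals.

u_2 = (-2.8571, -0.9286, -2.2143)

c_1 = (2, 1, -3); ‖c_1‖ = 3.7417, so q_1 = (0.5345, 0.2673, -0.8018).
q_1·c_2 = 0.5345·(-3) + 0.2673·(-1) + (-0.8018)·(-2) = -0.2673.
u_2 = c_2 + 0.2673·q_1 = (-2.8571, -0.9286, -2.2143).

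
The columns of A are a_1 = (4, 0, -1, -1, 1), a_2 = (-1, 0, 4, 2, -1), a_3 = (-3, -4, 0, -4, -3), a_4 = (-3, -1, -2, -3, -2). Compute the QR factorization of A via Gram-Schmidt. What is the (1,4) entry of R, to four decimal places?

a_1 = (4, 0, -1, -1, 1); ‖a_1‖ = 4.3589, so q_1 = (0.9177, 0.0000, -0.2294, -0.2294, 0.2294).
r_{14} = q_1·a_4 = -2.0647.

r_{14} = -2.0647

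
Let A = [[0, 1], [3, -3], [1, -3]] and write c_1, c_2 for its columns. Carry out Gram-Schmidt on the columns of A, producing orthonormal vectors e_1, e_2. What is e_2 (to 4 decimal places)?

e_2 = (0.4663, 0.2798, -0.8393)

c_1 = (0, 3, 1); ‖c_1‖ = 3.1623, so e_1 = (0.0000, 0.9487, 0.3162).
e_1·c_2 = 0.0000·1 + 0.9487·(-3) + 0.3162·(-3) = -3.7947.
u_2 = c_2 + 3.7947·e_1 = (1.0000, 0.6000, -1.8000).
‖u_2‖ = 2.1448, so e_2 = (0.4663, 0.2798, -0.8393).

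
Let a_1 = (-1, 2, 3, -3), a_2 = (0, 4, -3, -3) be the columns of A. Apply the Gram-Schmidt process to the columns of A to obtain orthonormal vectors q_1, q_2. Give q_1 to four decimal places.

q_1 = a_1/‖a_1‖ = (-1, 2, 3, -3)/4.7958 = (-0.2085, 0.4170, 0.6255, -0.6255).

q_1 = (-0.2085, 0.4170, 0.6255, -0.6255)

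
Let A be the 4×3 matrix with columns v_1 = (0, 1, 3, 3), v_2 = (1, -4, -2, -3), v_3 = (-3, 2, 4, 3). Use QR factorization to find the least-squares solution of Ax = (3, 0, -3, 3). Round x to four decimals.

e_1 = v_1/‖v_1‖ = (0, 1, 3, 3)/4.3589 = (0.0000, 0.2294, 0.6882, 0.6882).
r_{12} = e_1·v_2 = -4.3589.
u_2 = v_2 + 4.3589·e_1 = (1.0000, -3.0000, 1.0000, 0.0000).
‖u_2‖ = 3.3166, so e_2 = (0.3015, -0.9045, 0.3015, 0.0000).
r_{13} = e_1·v_3 = 5.2766; r_{23} = e_2·v_3 = -1.5076.
u_3 = v_3 − 5.2766·e_1 + 1.5076·e_2 = (-2.5455, -0.5742, 0.8230, -0.6316).
‖u_3‖ = 2.8081, so e_3 = (-0.9065, -0.2045, 0.2931, -0.2249).
Qᵀb = (0.0000, 0.0000, -4.2734).
Back-substitute: x_3 = -4.2734/2.8081 = -1.5218.
x_2 = (0.0000 + 1.5076·(-1.5218))/3.3166 = -0.6917.
x_1 = (0.0000 + 4.3589·(-0.6917) − 5.2766·(-1.5218))/4.3589 = 1.1505.

x = (1.1505, -0.6917, -1.5218)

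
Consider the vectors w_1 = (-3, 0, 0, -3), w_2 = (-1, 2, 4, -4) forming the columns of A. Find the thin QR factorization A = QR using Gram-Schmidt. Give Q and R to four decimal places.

Q = [[-0.7071, 0.3030], [0.0000, 0.4041], [0.0000, 0.8081], [-0.7071, -0.3030]], R = [[4.2426, 3.5355], [0.0000, 4.9497]]

w_1 = (-3, 0, 0, -3); ‖w_1‖ = 4.2426, so q_1 = (-0.7071, 0.0000, 0.0000, -0.7071).
q_1·w_2 = (-0.7071)·(-1) + 0.0000·2 + 0.0000·4 + (-0.7071)·(-4) = 3.5355.
u_2 = w_2 − 3.5355·q_1 = (1.5000, 2.0000, 4.0000, -1.5000).
‖u_2‖ = 4.9497, so q_2 = (0.3030, 0.4041, 0.8081, -0.3030).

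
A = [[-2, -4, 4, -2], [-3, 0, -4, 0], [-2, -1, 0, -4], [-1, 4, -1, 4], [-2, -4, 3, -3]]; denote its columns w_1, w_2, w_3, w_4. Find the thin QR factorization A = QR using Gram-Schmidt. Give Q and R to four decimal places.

e_1 = w_1/‖w_1‖ = (-2, -3, -2, -1, -2)/4.6904 = (-0.4264, -0.6396, -0.4264, -0.2132, -0.4264).
r_{12} = e_1·w_2 = 2.9848.
u_2 = w_2 − 2.9848·e_1 = (-2.7273, 1.9091, 0.2727, 4.6364, -2.7273).
‖u_2‖ = 6.3317, so e_2 = (-0.4307, 0.3015, 0.0431, 0.7322, -0.4307).
r_{13} = e_1·w_3 = -0.2132; r_{23} = e_2·w_3 = -4.9534.
u_3 = w_3 + 0.2132·e_1 + 4.9534·e_2 = (1.7755, -2.6429, 0.1224, 2.5816, 0.7755).
‖u_3‖ = 4.1735, so e_3 = (0.4254, -0.6332, 0.0293, 0.6186, 0.1858).
r_{14} = e_1·w_4 = 2.9848; r_{24} = e_2·w_4 = 4.9103; r_{34} = e_3·w_4 = 0.9486.
u_4 = w_4 − 2.9848·e_1 − 4.9103·e_2 − 0.9486·e_3 = (0.9842, 1.0293, -2.9666, 0.4540, 0.2115).
‖u_4‖ = 3.3286, so e_4 = (0.2957, 0.3092, -0.8912, 0.1364, 0.0635).

Q = [[-0.4264, -0.4307, 0.4254, 0.2957], [-0.6396, 0.3015, -0.6332, 0.3092], [-0.4264, 0.0431, 0.0293, -0.8912], [-0.2132, 0.7322, 0.6186, 0.1364], [-0.4264, -0.4307, 0.1858, 0.0635]], R = [[4.6904, 2.9848, -0.2132, 2.9848], [0.0000, 6.3317, -4.9534, 4.9103], [0.0000, 0.0000, 4.1735, 0.9486], [0.0000, 0.0000, 0.0000, 3.3286]]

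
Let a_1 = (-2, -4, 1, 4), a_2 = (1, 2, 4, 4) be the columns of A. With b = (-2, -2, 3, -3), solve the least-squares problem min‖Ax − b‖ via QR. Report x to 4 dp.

x = (0.1348, -0.1986)

a_1 = (-2, -4, 1, 4); ‖a_1‖ = 6.0828, so e_1 = (-0.3288, -0.6576, 0.1644, 0.6576).
e_1·a_2 = (-0.3288)·1 + (-0.6576)·2 + 0.1644·4 + 0.6576·4 = 1.6440.
u_2 = a_2 − 1.6440·e_1 = (1.5405, 3.0811, 3.7297, 2.9189).
‖u_2‖ = 5.8564, so e_2 = (0.2631, 0.5261, 0.6369, 0.4984).
Qᵀb = (0.4932, -1.1630).
Back-substitute: x_2 = -1.1630/5.8564 = -0.1986.
x_1 = (0.4932 − 1.6440·(-0.1986))/6.0828 = 0.1348.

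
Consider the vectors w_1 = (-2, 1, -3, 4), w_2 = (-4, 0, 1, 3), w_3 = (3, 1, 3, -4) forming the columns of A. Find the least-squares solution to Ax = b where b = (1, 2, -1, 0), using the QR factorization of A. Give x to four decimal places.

w_1 = (-2, 1, -3, 4); ‖w_1‖ = 5.4772, so q_1 = (-0.3651, 0.1826, -0.5477, 0.7303).
q_1·w_2 = (-0.3651)·(-4) + 0.1826·0 + (-0.5477)·1 + 0.7303·3 = 3.1038.
u_2 = w_2 − 3.1038·q_1 = (-2.8667, -0.5667, 2.7000, 0.7333).
‖u_2‖ = 4.0456, so q_2 = (-0.7086, -0.1401, 0.6674, 0.1813).
q_1·w_3 = (-0.3651)·3 + 0.1826·1 + (-0.5477)·3 + 0.7303·(-4) = -5.4772; q_2·w_3 = (-0.7086)·3 + (-0.1401)·1 + 0.6674·3 + 0.1813·(-4) = -0.9887.
u_3 = w_3 + 5.4772·q_1 + 0.9887·q_2 = (0.2994, 1.8615, 0.6599, 0.1792).
‖u_3‖ = 2.0056, so q_3 = (0.1493, 0.9282, 0.3290, 0.0894).
Qᵀb = (0.5477, -1.6561, 1.6766).
Back-substitute: x_3 = 1.6766/2.0056 = 0.8359.
x_2 = (-1.6561 + 0.9887·0.8359)/4.0456 = -0.2051.
x_1 = (0.5477 − 3.1038·(-0.2051) + 5.4772·0.8359)/5.4772 = 1.0522.

x = (1.0522, -0.2051, 0.8359)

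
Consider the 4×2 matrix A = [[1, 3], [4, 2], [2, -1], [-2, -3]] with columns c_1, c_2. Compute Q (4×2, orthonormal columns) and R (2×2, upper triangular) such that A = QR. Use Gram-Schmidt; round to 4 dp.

q_1 = c_1/‖c_1‖ = (1, 4, 2, -2)/5.0000 = (0.2000, 0.8000, 0.4000, -0.4000).
r_{12} = q_1·c_2 = 3.0000.
u_2 = c_2 − 3.0000·q_1 = (2.4000, -0.4000, -2.2000, -1.8000).
‖u_2‖ = 3.7417, so q_2 = (0.6414, -0.1069, -0.5880, -0.4811).

Q = [[0.2000, 0.6414], [0.8000, -0.1069], [0.4000, -0.5880], [-0.4000, -0.4811]], R = [[5.0000, 3.0000], [0.0000, 3.7417]]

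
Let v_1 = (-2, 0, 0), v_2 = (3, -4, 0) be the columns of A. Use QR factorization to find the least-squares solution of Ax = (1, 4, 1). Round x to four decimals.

x = (-2.0000, -1.0000)

q_1 = v_1/‖v_1‖ = (-2, 0, 0)/2.0000 = (-1.0000, 0.0000, 0.0000).
r_{12} = q_1·v_2 = -3.0000.
u_2 = v_2 + 3.0000·q_1 = (0.0000, -4.0000, 0.0000).
‖u_2‖ = 4.0000, so q_2 = (0.0000, -1.0000, 0.0000).
Qᵀb = (-1.0000, -4.0000).
Back-substitute: x_2 = -4.0000/4.0000 = -1.0000.
x_1 = (-1.0000 + 3.0000·(-1.0000))/2.0000 = -2.0000.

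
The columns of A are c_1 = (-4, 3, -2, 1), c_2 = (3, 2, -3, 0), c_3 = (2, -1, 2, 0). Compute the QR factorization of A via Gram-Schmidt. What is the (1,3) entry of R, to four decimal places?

r_{13} = -2.7386

e_1 = c_1/‖c_1‖ = (-4, 3, -2, 1)/5.4772 = (-0.7303, 0.5477, -0.3651, 0.1826).
r_{13} = e_1·c_3 = -2.7386.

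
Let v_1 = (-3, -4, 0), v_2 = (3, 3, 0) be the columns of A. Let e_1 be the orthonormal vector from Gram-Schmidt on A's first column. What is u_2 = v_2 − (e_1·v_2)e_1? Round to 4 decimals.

u_2 = (0.4800, -0.3600, 0.0000)

e_1 = v_1/‖v_1‖ = (-3, -4, 0)/5.0000 = (-0.6000, -0.8000, 0.0000).
r_{12} = e_1·v_2 = -4.2000.
u_2 = v_2 + 4.2000·e_1 = (0.4800, -0.3600, 0.0000).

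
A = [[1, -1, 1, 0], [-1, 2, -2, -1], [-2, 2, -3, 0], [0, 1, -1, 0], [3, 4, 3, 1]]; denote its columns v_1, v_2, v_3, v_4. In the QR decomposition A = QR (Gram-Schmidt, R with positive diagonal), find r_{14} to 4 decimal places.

r_{14} = 1.0328

v_1 = (1, -1, -2, 0, 3); ‖v_1‖ = 3.8730, so e_1 = (0.2582, -0.2582, -0.5164, 0.0000, 0.7746).
r_{14} = e_1·v_4 = 1.0328.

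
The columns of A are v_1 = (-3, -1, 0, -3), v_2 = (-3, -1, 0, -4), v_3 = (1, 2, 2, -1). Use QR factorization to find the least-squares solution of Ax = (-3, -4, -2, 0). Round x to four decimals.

v_1 = (-3, -1, 0, -3); ‖v_1‖ = 4.3589, so e_1 = (-0.6882, -0.2294, 0.0000, -0.6882).
e_1·v_2 = (-0.6882)·(-3) + (-0.2294)·(-1) + 0.0000·0 + (-0.6882)·(-4) = 5.0471.
u_2 = v_2 − 5.0471·e_1 = (0.4737, 0.1579, 0.0000, -0.5263).
‖u_2‖ = 0.7255, so e_2 = (0.6529, 0.2176, 0.0000, -0.7255).
e_1·v_3 = (-0.6882)·1 + (-0.2294)·2 + 0.0000·2 + (-0.6882)·(-1) = -0.4588; e_2·v_3 = 0.6529·1 + 0.2176·2 + 0.0000·2 + (-0.7255)·(-1) = 1.8137.
u_3 = v_3 + 0.4588·e_1 − 1.8137·e_2 = (-0.5000, 1.5000, 2.0000, 0.0000).
‖u_3‖ = 2.5495, so e_3 = (-0.1961, 0.5883, 0.7845, 0.0000).
Qᵀb = (2.9824, -2.8294, -3.3340).
Back-substitute: x_3 = -3.3340/2.5495 = -1.3077.
x_2 = (-2.8294 − 1.8137·(-1.3077))/0.7255 = -0.6308.
x_1 = (2.9824 − 5.0471·(-0.6308) + 0.4588·(-1.3077))/4.3589 = 1.2769.

x = (1.2769, -0.6308, -1.3077)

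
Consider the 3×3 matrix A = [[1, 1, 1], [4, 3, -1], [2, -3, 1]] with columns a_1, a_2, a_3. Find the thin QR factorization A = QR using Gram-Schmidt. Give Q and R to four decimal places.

a_1 = (1, 4, 2); ‖a_1‖ = 4.5826, so q_1 = (0.2182, 0.8729, 0.4364).
q_1·a_2 = 0.2182·1 + 0.8729·3 + 0.4364·(-3) = 1.5275.
u_2 = a_2 − 1.5275·q_1 = (0.6667, 1.6667, -3.6667).
‖u_2‖ = 4.0825, so q_2 = (0.1633, 0.4082, -0.8981).
q_1·a_3 = 0.2182·1 + 0.8729·(-1) + 0.4364·1 = -0.2182; q_2·a_3 = 0.1633·1 + 0.4082·(-1) + (-0.8981)·1 = -1.1431.
u_3 = a_3 + 0.2182·q_1 + 1.1431·q_2 = (1.2343, -0.3429, 0.0686).
‖u_3‖ = 1.2829, so q_3 = (0.9621, -0.2673, 0.0535).

Q = [[0.2182, 0.1633, 0.9621], [0.8729, 0.4082, -0.2673], [0.4364, -0.8981, 0.0535]], R = [[4.5826, 1.5275, -0.2182], [0.0000, 4.0825, -1.1431], [0.0000, 0.0000, 1.2829]]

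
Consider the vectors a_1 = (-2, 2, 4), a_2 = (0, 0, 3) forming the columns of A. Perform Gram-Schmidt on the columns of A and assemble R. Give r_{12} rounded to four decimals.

r_{12} = 2.4495

a_1 = (-2, 2, 4); ‖a_1‖ = 4.8990, so q_1 = (-0.4082, 0.4082, 0.8165).
r_{12} = q_1·a_2 = 2.4495.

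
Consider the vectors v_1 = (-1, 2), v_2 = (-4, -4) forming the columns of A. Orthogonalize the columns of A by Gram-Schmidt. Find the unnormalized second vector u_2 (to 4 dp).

v_1 = (-1, 2); ‖v_1‖ = 2.2361, so e_1 = (-0.4472, 0.8944).
e_1·v_2 = (-0.4472)·(-4) + 0.8944·(-4) = -1.7889.
u_2 = v_2 + 1.7889·e_1 = (-4.8000, -2.4000).

u_2 = (-4.8000, -2.4000)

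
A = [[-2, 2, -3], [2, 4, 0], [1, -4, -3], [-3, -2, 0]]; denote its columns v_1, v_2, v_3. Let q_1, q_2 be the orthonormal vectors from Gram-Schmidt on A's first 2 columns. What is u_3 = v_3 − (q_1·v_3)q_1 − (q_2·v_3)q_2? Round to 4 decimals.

q_1 = v_1/‖v_1‖ = (-2, 2, 1, -3)/4.2426 = (-0.4714, 0.4714, 0.2357, -0.7071).
r_{12} = q_1·v_2 = 1.4142.
u_2 = v_2 − 1.4142·q_1 = (2.6667, 3.3333, -4.3333, -1.0000).
‖u_2‖ = 6.1644, so q_2 = (0.4326, 0.5407, -0.7030, -0.1622).
r_{13} = q_1·v_3 = 0.7071; r_{23} = q_2·v_3 = 0.8111.
u_3 = v_3 − 0.7071·q_1 − 0.8111·q_2 = (-3.0175, -0.7719, -2.5965, 0.6316).

u_3 = (-3.0175, -0.7719, -2.5965, 0.6316)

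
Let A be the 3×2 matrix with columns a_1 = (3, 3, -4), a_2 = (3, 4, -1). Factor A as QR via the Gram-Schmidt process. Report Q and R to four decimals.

Q = [[0.5145, 0.2877], [0.5145, 0.6500], [-0.6860, 0.7033]], R = [[5.8310, 4.2875], [0.0000, 2.7600]]

a_1 = (3, 3, -4); ‖a_1‖ = 5.8310, so e_1 = (0.5145, 0.5145, -0.6860).
e_1·a_2 = 0.5145·3 + 0.5145·4 + (-0.6860)·(-1) = 4.2875.
u_2 = a_2 − 4.2875·e_1 = (0.7941, 1.7941, 1.9412).
‖u_2‖ = 2.7600, so e_2 = (0.2877, 0.6500, 0.7033).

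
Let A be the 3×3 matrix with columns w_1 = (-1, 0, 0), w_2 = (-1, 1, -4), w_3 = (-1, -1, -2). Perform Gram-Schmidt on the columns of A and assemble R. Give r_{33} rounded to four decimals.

r_{33} = 1.4552

w_1 = (-1, 0, 0); ‖w_1‖ = 1.0000, so q_1 = (-1.0000, 0.0000, 0.0000).
q_1·w_2 = (-1.0000)·(-1) + 0.0000·1 + 0.0000·(-4) = 1.0000.
u_2 = w_2 − 1.0000·q_1 = (0.0000, 1.0000, -4.0000).
‖u_2‖ = 4.1231, so q_2 = (0.0000, 0.2425, -0.9701).
q_1·w_3 = (-1.0000)·(-1) + 0.0000·(-1) + 0.0000·(-2) = 1.0000; q_2·w_3 = 0.0000·(-1) + 0.2425·(-1) + (-0.9701)·(-2) = 1.6977.
u_3 = w_3 − 1.0000·q_1 − 1.6977·q_2 = (0.0000, -1.4118, -0.3529).
r_{33} = ‖u_3‖ = 1.4552.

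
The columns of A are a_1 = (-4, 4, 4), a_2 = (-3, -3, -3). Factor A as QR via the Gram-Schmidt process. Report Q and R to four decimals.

e_1 = a_1/‖a_1‖ = (-4, 4, 4)/6.9282 = (-0.5774, 0.5774, 0.5774).
r_{12} = e_1·a_2 = -1.7321.
u_2 = a_2 + 1.7321·e_1 = (-4.0000, -2.0000, -2.0000).
‖u_2‖ = 4.8990, so e_2 = (-0.8165, -0.4082, -0.4082).

Q = [[-0.5774, -0.8165], [0.5774, -0.4082], [0.5774, -0.4082]], R = [[6.9282, -1.7321], [0.0000, 4.8990]]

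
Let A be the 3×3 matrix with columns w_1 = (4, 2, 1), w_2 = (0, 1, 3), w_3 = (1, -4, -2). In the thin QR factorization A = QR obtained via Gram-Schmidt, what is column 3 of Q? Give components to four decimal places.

e_1 = w_1/‖w_1‖ = (4, 2, 1)/4.5826 = (0.8729, 0.4364, 0.2182).
r_{12} = e_1·w_2 = 1.0911.
u_2 = w_2 − 1.0911·e_1 = (-0.9524, 0.5238, 2.7619).
‖u_2‖ = 2.9681, so e_2 = (-0.3209, 0.1765, 0.9305).
r_{13} = e_1·w_3 = -1.3093; r_{23} = e_2·w_3 = -2.8879.
u_3 = w_3 + 1.3093·e_1 + 2.8879·e_2 = (1.2162, -2.9189, 0.9730).
‖u_3‖ = 3.3085, so e_3 = (0.3676, -0.8823, 0.2941).

e_3 = (0.3676, -0.8823, 0.2941)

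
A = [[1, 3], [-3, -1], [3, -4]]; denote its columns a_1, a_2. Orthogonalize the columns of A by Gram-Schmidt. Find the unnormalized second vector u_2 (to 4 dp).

u_2 = (3.3158, -1.9474, -3.0526)

q_1 = a_1/‖a_1‖ = (1, -3, 3)/4.3589 = (0.2294, -0.6882, 0.6882).
r_{12} = q_1·a_2 = -1.3765.
u_2 = a_2 + 1.3765·q_1 = (3.3158, -1.9474, -3.0526).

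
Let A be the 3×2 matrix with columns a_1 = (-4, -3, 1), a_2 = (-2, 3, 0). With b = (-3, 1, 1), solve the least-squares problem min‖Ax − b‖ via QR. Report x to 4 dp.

e_1 = a_1/‖a_1‖ = (-4, -3, 1)/5.0990 = (-0.7845, -0.5883, 0.1961).
r_{12} = e_1·a_2 = -0.1961.
u_2 = a_2 + 0.1961·e_1 = (-2.1538, 2.8846, 0.0385).
‖u_2‖ = 3.6002, so e_2 = (-0.5983, 0.8012, 0.0107).
Qᵀb = (1.9612, 2.6067).
Back-substitute: x_2 = 2.6067/3.6002 = 0.7240.
x_1 = (1.9612 + 0.1961·0.7240)/5.0990 = 0.4125.

x = (0.4125, 0.7240)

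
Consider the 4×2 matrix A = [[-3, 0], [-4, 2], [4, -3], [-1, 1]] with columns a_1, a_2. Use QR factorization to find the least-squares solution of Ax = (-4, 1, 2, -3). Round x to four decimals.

a_1 = (-3, -4, 4, -1); ‖a_1‖ = 6.4807, so e_1 = (-0.4629, -0.6172, 0.6172, -0.1543).
e_1·a_2 = (-0.4629)·0 + (-0.6172)·2 + 0.6172·(-3) + (-0.1543)·1 = -3.2404.
u_2 = a_2 + 3.2404·e_1 = (-1.5000, 0.0000, -1.0000, 0.5000).
‖u_2‖ = 1.8708, so e_2 = (-0.8018, 0.0000, -0.5345, 0.2673).
Qᵀb = (2.9318, 1.3363).
Back-substitute: x_2 = 1.3363/1.8708 = 0.7143.
x_1 = (2.9318 + 3.2404·0.7143)/6.4807 = 0.8095.

x = (0.8095, 0.7143)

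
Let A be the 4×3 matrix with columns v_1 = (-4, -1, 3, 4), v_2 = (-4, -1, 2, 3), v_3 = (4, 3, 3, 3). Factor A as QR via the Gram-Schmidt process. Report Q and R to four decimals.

v_1 = (-4, -1, 3, 4); ‖v_1‖ = 6.4807, so q_1 = (-0.6172, -0.1543, 0.4629, 0.6172).
q_1·v_2 = (-0.6172)·(-4) + (-0.1543)·(-1) + 0.4629·2 + 0.6172·3 = 5.4006.
u_2 = v_2 − 5.4006·q_1 = (-0.6667, -0.1667, -0.5000, -0.3333).
‖u_2‖ = 0.9129, so q_2 = (-0.7303, -0.1826, -0.5477, -0.3651).
q_1·v_3 = (-0.6172)·4 + (-0.1543)·3 + 0.4629·3 + 0.6172·3 = 0.3086; q_2·v_3 = (-0.7303)·4 + (-0.1826)·3 + (-0.5477)·3 + (-0.3651)·3 = -6.2075.
u_3 = v_3 − 0.3086·q_1 + 6.2075·q_2 = (-0.3429, 1.9143, -0.5429, 0.5429).
‖u_3‖ = 2.0908, so q_3 = (-0.1640, 0.9156, -0.2596, 0.2596).

Q = [[-0.6172, -0.7303, -0.1640], [-0.1543, -0.1826, 0.9156], [0.4629, -0.5477, -0.2596], [0.6172, -0.3651, 0.2596]], R = [[6.4807, 5.4006, 0.3086], [0.0000, 0.9129, -6.2075], [0.0000, 0.0000, 2.0908]]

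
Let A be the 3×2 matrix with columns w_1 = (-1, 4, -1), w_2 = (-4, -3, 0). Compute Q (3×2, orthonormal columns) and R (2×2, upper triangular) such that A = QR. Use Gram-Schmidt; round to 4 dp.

Q = [[-0.2357, -0.9598], [0.9428, -0.2639], [-0.2357, -0.0960]], R = [[4.2426, -1.8856], [0.0000, 4.6308]]

e_1 = w_1/‖w_1‖ = (-1, 4, -1)/4.2426 = (-0.2357, 0.9428, -0.2357).
r_{12} = e_1·w_2 = -1.8856.
u_2 = w_2 + 1.8856·e_1 = (-4.4444, -1.2222, -0.4444).
‖u_2‖ = 4.6308, so e_2 = (-0.9598, -0.2639, -0.0960).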